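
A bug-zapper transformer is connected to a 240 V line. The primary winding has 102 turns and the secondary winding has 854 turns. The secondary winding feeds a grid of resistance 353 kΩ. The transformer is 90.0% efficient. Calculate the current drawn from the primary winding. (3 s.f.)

I_p ≈ 0.0530 A

V_s = 240 × 854/102 = 2009.4 V.
I_s = V_s/R = 2009.4/353000 = 0.0056924 A.
P_out = V_s I_s = 2009.4 × 0.0056924 = 11.438 W.
P_in = P_out/η = 11.438/0.900 = 12.709 W.
I_p = P_in/V_p = 12.709/240 = 0.0530 A.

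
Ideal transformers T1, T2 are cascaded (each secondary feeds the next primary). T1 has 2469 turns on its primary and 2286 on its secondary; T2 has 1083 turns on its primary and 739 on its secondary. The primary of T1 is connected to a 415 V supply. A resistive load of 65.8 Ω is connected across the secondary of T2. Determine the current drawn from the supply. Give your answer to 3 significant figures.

After T1: V = 415.00 × 2286/2469 = 384.24 V.
After T2: V = 384.24 × 739/1083 = 262.19 V.
I_load = 262.19/65.8 = 3.9847 A, so P_out = 262.19 × 3.9847 = 1044.8 W.
All ideal ⇒ P_in = P_out, so I_supply = 1044.8/415 = 2.52 A.

I_supply ≈ 2.52 A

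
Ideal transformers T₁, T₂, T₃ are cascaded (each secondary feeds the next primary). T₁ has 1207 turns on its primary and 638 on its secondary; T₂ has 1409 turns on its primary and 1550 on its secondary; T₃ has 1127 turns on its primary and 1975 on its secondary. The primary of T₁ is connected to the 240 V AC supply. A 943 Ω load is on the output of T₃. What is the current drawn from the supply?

I_supply ≈ 0.264 A

After T₁: V = 240.00 × 638/1207 = 126.86 V.
After T₂: V = 126.86 × 1550/1409 = 139.55 V.
After T₃: V = 139.55 × 1975/1127 = 244.56 V.
I_load = 244.56/943 = 0.25934 A, so P_out = 244.56 × 0.25934 = 63.426 W.
All ideal ⇒ P_in = P_out, so I_supply = 63.426/240 = 0.264 A.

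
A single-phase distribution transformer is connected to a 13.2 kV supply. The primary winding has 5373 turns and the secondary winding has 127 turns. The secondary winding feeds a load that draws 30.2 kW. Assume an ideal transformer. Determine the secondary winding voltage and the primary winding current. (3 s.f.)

V_s = V_p × N_s/N_p = 13200 × 127/5373 = 312.00 V.
I_s = P/V_s = 30200/312.00 = 96.793 A.
I_p = I_s × N_s/N_p = 96.793 × 127/5373 = 2.29 A.

V_s ≈ 312 V, I_p ≈ 2.29 A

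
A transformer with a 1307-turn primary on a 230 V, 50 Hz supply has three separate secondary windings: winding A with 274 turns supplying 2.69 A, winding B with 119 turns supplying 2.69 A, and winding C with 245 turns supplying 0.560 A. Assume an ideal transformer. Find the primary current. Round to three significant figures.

V_A = 230 × 274/1307 = 48.217 V; V_B = 230 × 119/1307 = 20.941 V; V_C = 230 × 245/1307 = 43.114 V.
P_out = V_A I_A + V_B I_B + V_C I_C = 48.217×2.69 + 20.941×2.69 + 43.114×0.560 = 129.70 + 56.332 + 24.144 = 210.18 W.
Ideal ⇒ P_in = P_out, so I_p = P_out/V_p = 210.18/230 = 0.914 A.

I_p ≈ 0.914 A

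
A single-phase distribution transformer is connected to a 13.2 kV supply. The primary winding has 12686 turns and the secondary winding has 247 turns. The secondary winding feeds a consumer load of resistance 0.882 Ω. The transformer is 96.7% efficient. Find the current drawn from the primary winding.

V_s = 13200 × 247/12686 = 257.01 V.
I_s = V_s/R = 257.01/0.882 = 291.39 A.
P_out = V_s I_s = 257.01 × 291.39 = 74890 W.
P_in = P_out/η = 74890/0.967 = 77446 W.
I_p = P_in/V_p = 77446/13200 = 5.87 A.

I_p ≈ 5.87 A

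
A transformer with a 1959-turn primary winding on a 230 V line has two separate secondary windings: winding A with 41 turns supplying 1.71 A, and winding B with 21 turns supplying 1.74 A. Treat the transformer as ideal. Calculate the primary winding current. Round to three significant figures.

V_A = 230 × 41/1959 = 4.8137 V; V_B = 230 × 21/1959 = 2.4655 V.
P_out = V_A I_A + V_B I_B = 4.8137×1.71 + 2.4655×1.74 = 8.2314 + 4.2900 = 12.521 W.
Ideal ⇒ P_in = P_out, so I_p = P_out/V_p = 12.521/230 = 0.0544 A.

I_p ≈ 0.0544 A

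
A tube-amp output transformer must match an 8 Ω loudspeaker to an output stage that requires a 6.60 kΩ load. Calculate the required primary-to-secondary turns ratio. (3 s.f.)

Z_p/Z_s = (N_p/N_s)², so N_p/N_s = √(6600/8) = √825 = 28.7.

N_p/N_s ≈ 28.7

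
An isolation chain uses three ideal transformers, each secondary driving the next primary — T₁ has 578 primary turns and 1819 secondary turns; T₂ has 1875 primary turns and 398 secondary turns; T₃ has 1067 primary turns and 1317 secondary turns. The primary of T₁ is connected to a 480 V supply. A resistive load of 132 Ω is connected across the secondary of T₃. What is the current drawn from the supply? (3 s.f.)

I_supply ≈ 2.47 A

Secondary of T₁: V = 480.00 × 1819/578 = 1510.6 V.
Secondary of T₂: V = 1510.6 × 398/1875 = 320.65 V.
Secondary of T₃: V = 320.65 × 1317/1067 = 395.78 V.
I_load = 395.78/132 = 2.9983 A, so P_out = 395.78 × 2.9983 = 1186.7 W.
All ideal ⇒ P_in = P_out, so I_supply = 1186.7/480 = 2.47 A.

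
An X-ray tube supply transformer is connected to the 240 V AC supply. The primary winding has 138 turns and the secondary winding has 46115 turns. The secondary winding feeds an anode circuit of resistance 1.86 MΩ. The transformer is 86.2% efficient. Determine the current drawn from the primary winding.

I_p ≈ 16.7 A

V_s = 240 × 46115/138 = 80200 V.
I_s = V_s/R = 80200/(1.86×10^6) = 0.043118 A.
P_out = V_s I_s = 80200 × 0.043118 = 3458.1 W.
P_in = P_out/η = 3458.1/0.862 = 4011.7 W.
I_p = P_in/V_p = 4011.7/240 = 16.7 A.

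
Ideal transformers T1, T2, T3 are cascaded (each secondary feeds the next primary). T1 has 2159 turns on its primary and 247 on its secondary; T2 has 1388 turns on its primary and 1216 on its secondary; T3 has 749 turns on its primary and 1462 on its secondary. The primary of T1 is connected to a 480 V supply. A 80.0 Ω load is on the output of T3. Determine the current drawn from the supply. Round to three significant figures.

After T1: V = 480.00 × 247/2159 = 54.914 V.
After T2: V = 54.914 × 1216/1388 = 48.109 V.
After T3: V = 48.109 × 1462/749 = 93.906 V.
I_load = 93.906/80.0 = 1.1738 A, so P_out = 93.906 × 1.1738 = 110.23 W.
All ideal ⇒ P_in = P_out, so I_supply = 110.23/480 = 0.230 A.

I_supply ≈ 0.230 A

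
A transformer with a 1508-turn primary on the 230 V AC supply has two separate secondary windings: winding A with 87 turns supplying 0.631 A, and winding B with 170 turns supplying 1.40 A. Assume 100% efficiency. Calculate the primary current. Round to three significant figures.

V_A = 230 × 87/1508 = 13.269 V; V_B = 230 × 170/1508 = 25.928 V.
P_out = V_A I_A + V_B I_B = 13.269×0.631 + 25.928×1.40 = 8.3729 + 36.300 = 44.673 W.
Ideal ⇒ P_in = P_out, so I_p = P_out/V_p = 44.673/230 = 0.194 A.

I_p ≈ 0.194 A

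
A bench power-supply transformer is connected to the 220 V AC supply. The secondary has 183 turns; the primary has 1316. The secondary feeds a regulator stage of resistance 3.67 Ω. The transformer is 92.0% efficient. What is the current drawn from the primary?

V_s = 220 × 183/1316 = 30.593 V.
I_s = V_s/R = 30.593/3.67 = 8.3359 A.
P_out = V_s I_s = 30.593 × 8.3359 = 255.02 W.
P_in = P_out/η = 255.02/0.920 = 277.19 W.
I_p = P_in/V_p = 277.19/220 = 1.26 A.

I_p ≈ 1.26 A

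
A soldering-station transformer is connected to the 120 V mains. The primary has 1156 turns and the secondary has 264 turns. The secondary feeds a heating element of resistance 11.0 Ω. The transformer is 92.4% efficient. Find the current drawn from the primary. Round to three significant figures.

V_s = 120 × 264/1156 = 27.405 V.
I_s = V_s/R = 27.405/11.0 = 2.4913 A.
P_out = V_s I_s = 27.405 × 2.4913 = 68.275 W.
P_in = P_out/η = 68.275/0.924 = 73.891 W.
I_p = P_in/V_p = 73.891/120 = 0.616 A.

I_p ≈ 0.616 A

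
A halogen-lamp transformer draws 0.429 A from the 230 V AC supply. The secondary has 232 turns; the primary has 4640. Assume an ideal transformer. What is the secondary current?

I_s/I_p = N_p/N_s, so I_s = 0.429 × 4640/232 = 8.58 A.

I_s ≈ 8.58 A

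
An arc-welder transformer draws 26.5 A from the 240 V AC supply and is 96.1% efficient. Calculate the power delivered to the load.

P_in = V_p I_p = 240 × 26.5 = 6360.0 W.
P_out = η P_in = 0.961 × 6360.0 = 6110 W.

P_out ≈ 6110 W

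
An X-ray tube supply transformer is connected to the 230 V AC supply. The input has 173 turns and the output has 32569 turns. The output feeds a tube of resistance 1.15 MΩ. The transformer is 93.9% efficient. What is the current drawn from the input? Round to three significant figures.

V_out = 230 × 32569/173 = 43300 V.
I_out = V_out/R = 43300/(1.15×10^6) = 0.037652 A.
P_out = V_out I_out = 43300 × 0.037652 = 1630.3 W.
P_in = P_out/η = 1630.3/0.939 = 1736.2 W.
I_in = P_in/V_in = 1736.2/230 = 7.55 A.

I_in ≈ 7.55 A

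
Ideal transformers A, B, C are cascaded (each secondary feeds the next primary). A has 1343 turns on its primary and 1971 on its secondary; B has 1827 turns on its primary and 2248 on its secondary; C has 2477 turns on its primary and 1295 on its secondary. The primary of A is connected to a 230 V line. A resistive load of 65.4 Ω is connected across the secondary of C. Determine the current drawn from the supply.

I_supply ≈ 3.13 A

After A: V = 230.00 × 1971/1343 = 337.55 V.
After B: V = 337.55 × 2248/1827 = 415.33 V.
After C: V = 415.33 × 1295/2477 = 217.14 V.
I_load = 217.14/65.4 = 3.3202 A, so P_out = 217.14 × 3.3202 = 720.95 W.
All ideal ⇒ P_in = P_out, so I_supply = 720.95/230 = 3.13 A.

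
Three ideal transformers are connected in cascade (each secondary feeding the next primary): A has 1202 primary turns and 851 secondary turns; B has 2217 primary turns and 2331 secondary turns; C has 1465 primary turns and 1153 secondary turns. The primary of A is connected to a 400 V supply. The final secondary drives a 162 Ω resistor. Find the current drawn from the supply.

Secondary of A: V = 400.00 × 851/1202 = 283.19 V.
Secondary of B: V = 283.19 × 2331/2217 = 297.76 V.
Secondary of C: V = 297.76 × 1153/1465 = 234.34 V.
I_load = 234.34/162 = 1.4466 A, so P_out = 234.34 × 1.4466 = 338.99 W.
All ideal ⇒ P_in = P_out, so I_supply = 338.99/400 = 0.847 A.

I_supply ≈ 0.847 A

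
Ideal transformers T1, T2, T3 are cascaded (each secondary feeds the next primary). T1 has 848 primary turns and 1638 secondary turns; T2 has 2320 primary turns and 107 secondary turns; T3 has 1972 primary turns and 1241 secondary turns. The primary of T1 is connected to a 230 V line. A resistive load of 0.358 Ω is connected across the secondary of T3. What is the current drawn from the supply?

After T1: V = 230.00 × 1638/848 = 444.27 V.
After T2: V = 444.27 × 107/2320 = 20.490 V.
After T3: V = 20.490 × 1241/1972 = 12.895 V.
I_load = 12.895/0.358 = 36.018 A, so P_out = 12.895 × 36.018 = 464.44 W.
All ideal ⇒ P_in = P_out, so I_supply = 464.44/230 = 2.02 A.

I_supply ≈ 2.02 A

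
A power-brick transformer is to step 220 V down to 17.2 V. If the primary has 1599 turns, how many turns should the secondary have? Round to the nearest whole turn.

N_s/N_p = V_s/V_p, so N_s = 1599 × 17.2/220 = 125.0 ≈ 125 turns.

N_s = 125 turns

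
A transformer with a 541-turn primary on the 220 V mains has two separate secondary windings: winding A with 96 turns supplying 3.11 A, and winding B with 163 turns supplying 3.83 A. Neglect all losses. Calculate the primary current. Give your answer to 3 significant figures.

I_p ≈ 1.71 A

V_A = 220 × 96/541 = 39.039 V; V_B = 220 × 163/541 = 66.285 V.
P_out = V_A I_A + V_B I_B = 39.039×3.11 + 66.285×3.83 = 121.41 + 253.87 = 375.28 W.
Ideal ⇒ P_in = P_out, so I_p = P_out/V_p = 375.28/220 = 1.71 A.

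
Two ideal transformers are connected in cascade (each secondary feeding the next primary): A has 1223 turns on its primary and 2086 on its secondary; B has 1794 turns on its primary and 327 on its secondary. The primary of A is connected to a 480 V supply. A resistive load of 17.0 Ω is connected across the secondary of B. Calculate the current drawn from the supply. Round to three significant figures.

After A: V = 480.00 × 2086/1223 = 818.71 V.
After B: V = 818.71 × 327/1794 = 149.23 V.
I_load = 149.23/17.0 = 8.7782 A, so P_out = 149.23 × 8.7782 = 1310.0 W.
All ideal ⇒ P_in = P_out, so I_supply = 1310.0/480 = 2.73 A.

I_supply ≈ 2.73 A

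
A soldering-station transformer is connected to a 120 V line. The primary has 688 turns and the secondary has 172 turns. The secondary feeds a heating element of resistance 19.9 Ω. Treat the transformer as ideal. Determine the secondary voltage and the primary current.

V_s ≈ 30.0 V, I_p ≈ 0.377 A

V_s = V_p × N_s/N_p = 120 × 172/688 = 30.000 V.
I_s = V_s/R = 30.000/19.9 = 1.5075 A.
I_p = I_s × N_s/N_p = 1.5075 × 172/688 = 0.377 A.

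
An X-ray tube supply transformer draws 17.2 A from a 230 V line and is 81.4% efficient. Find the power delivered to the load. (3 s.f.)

P_in = V_in I_in = 230 × 17.2 = 3956.0 W.
P_out = η P_in = 0.814 × 3956.0 = 3220 W.

P_out ≈ 3220 W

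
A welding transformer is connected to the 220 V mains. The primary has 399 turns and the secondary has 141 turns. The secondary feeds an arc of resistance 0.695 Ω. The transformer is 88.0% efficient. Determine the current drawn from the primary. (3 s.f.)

I_p ≈ 44.9 A

V_s = 220 × 141/399 = 77.744 V.
I_s = V_s/R = 77.744/0.695 = 111.86 A.
P_out = V_s I_s = 77.744 × 111.86 = 8696.7 W.
P_in = P_out/η = 8696.7/0.880 = 9882.6 W.
I_p = P_in/V_p = 9882.6/220 = 44.9 A.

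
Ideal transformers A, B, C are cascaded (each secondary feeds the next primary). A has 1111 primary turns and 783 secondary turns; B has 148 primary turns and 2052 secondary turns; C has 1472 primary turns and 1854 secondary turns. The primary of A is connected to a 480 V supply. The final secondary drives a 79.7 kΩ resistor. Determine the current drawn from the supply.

After A: V = 480.00 × 783/1111 = 338.29 V.
After B: V = 338.29 × 2052/148 = 4690.3 V.
After C: V = 4690.3 × 1854/1472 = 5907.5 V.
I_load = 5907.5/79700 = 0.074122 A, so P_out = 5907.5 × 0.074122 = 437.88 W.
All ideal ⇒ P_in = P_out, so I_supply = 437.88/480 = 0.912 A.

I_supply ≈ 0.912 A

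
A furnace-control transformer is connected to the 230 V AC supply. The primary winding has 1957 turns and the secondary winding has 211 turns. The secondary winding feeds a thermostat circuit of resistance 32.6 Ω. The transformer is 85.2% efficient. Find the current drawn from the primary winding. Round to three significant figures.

V_s = 230 × 211/1957 = 24.798 V.
I_s = V_s/R = 24.798/32.6 = 0.76068 A.
P_out = V_s I_s = 24.798 × 0.76068 = 18.863 W.
P_in = P_out/η = 18.863/0.852 = 22.140 W.
I_p = P_in/V_p = 22.140/230 = 0.0963 A.

I_p ≈ 0.0963 A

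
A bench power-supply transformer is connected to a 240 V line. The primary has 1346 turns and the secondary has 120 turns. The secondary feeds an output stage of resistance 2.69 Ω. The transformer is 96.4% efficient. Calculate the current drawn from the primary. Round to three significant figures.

I_p ≈ 0.736 A

V_s = 240 × 120/1346 = 21.397 V.
I_s = V_s/R = 21.397/2.69 = 7.9542 A.
P_out = V_s I_s = 21.397 × 7.9542 = 170.19 W.
P_in = P_out/η = 170.19/0.964 = 176.55 W.
I_p = P_in/V_p = 176.55/240 = 0.736 A.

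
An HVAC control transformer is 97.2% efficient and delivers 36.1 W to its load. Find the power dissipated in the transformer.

P_in = P_out/η = 36.1/0.972 = 37.1399 W.
P_loss = P_in − P_out = 37.1399 − 36.1 = 1.04 W.

P_loss ≈ 1.04 W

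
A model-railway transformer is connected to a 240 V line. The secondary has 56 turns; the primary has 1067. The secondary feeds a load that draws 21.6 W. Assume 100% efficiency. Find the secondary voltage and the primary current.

V_s ≈ 12.6 V, I_p ≈ 0.0900 A

V_s = V_p × N_s/N_p = 240 × 56/1067 = 12.596 V.
I_s = P/V_s = 21.6/12.596 = 1.7148 A.
I_p = I_s × N_s/N_p = 1.7148 × 56/1067 = 0.0900 A.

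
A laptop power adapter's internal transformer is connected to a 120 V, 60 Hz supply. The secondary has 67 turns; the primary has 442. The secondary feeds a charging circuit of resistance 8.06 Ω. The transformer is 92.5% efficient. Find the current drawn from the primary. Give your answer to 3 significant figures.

I_p ≈ 0.370 A

V_s = 120 × 67/442 = 18.190 V.
I_s = V_s/R = 18.190/8.06 = 2.2568 A.
P_out = V_s I_s = 18.190 × 2.2568 = 41.052 W.
P_in = P_out/η = 41.052/0.925 = 44.380 W.
I_p = P_in/V_p = 44.380/120 = 0.370 A.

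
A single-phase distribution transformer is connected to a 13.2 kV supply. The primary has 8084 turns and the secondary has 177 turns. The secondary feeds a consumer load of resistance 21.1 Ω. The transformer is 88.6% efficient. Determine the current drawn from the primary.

V_s = 13200 × 177/8084 = 289.02 V.
I_s = V_s/R = 289.02/21.1 = 13.697 A.
P_out = V_s I_s = 289.02 × 13.697 = 3958.8 W.
P_in = P_out/η = 3958.8/0.886 = 4468.1 W.
I_p = P_in/V_p = 4468.1/13200 = 0.338 A.

I_p ≈ 0.338 A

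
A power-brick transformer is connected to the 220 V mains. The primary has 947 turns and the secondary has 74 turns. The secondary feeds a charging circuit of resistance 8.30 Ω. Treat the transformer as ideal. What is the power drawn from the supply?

P ≈ 35.6 W

V_s = V_p × N_s/N_p = 220 × 74/947 = 17.191 V.
I_s = V_s/R = 17.191/8.30 = 2.0712 A.
I_p = I_s × N_s/N_p = 2.0712 × 74/947 = 0.16185 A.
P = V_p I_p = 220 × 0.16185 = 35.6 W.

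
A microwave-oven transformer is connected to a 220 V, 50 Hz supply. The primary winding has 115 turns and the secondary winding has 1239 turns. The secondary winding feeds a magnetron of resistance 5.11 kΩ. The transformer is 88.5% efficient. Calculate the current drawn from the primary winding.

I_p ≈ 5.65 A

V_s = 220 × 1239/115 = 2370.3 V.
I_s = V_s/R = 2370.3/5110 = 0.46385 A.
P_out = V_s I_s = 2370.3 × 0.46385 = 1099.4 W.
P_in = P_out/η = 1099.4/0.885 = 1242.3 W.
I_p = P_in/V_p = 1242.3/220 = 5.65 A.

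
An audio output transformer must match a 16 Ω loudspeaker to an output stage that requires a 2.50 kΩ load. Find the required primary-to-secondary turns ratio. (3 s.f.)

N_p/N_s ≈ 12.5

Z_p/Z_s = (N_p/N_s)², so N_p/N_s = √(2500/16) = √156 = 12.5.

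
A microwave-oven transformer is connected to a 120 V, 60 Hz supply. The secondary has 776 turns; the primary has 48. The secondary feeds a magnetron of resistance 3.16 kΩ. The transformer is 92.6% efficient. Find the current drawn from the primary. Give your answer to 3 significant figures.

I_p ≈ 10.7 A

V_s = 120 × 776/48 = 1940.0 V.
I_s = V_s/R = 1940.0/3160 = 0.61392 A.
P_out = V_s I_s = 1940.0 × 0.61392 = 1191.0 W.
P_in = P_out/η = 1191.0/0.926 = 1286.2 W.
I_p = P_in/V_p = 1286.2/120 = 10.7 A.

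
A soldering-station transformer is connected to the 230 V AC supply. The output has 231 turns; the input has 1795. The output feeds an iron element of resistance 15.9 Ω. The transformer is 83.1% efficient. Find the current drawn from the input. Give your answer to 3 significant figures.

V_out = 230 × 231/1795 = 29.599 V.
I_out = V_out/R = 29.599/15.9 = 1.8616 A.
P_out = V_out I_out = 29.599 × 1.8616 = 55.100 W.
P_in = P_out/η = 55.100/0.831 = 66.306 W.
I_in = P_in/V_in = 66.306/230 = 0.288 A.

I_in ≈ 0.288 A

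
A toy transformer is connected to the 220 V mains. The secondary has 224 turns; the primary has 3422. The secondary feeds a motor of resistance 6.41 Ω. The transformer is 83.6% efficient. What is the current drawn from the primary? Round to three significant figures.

V_s = 220 × 224/3422 = 14.401 V.
I_s = V_s/R = 14.401/6.41 = 2.2466 A.
P_out = V_s I_s = 14.401 × 2.2466 = 32.354 W.
P_in = P_out/η = 32.354/0.836 = 38.701 W.
I_p = P_in/V_p = 38.701/220 = 0.176 A.

I_p ≈ 0.176 A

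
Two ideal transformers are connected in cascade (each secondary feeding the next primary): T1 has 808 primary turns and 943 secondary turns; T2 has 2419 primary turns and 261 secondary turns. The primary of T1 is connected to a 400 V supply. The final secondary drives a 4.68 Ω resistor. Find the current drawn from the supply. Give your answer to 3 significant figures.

After T1: V = 400.00 × 943/808 = 466.83 V.
After T2: V = 466.83 × 261/2419 = 50.369 V.
I_load = 50.369/4.68 = 10.763 A, so P_out = 50.369 × 10.763 = 542.11 W.
All ideal ⇒ P_in = P_out, so I_supply = 542.11/400 = 1.36 A.

I_supply ≈ 1.36 A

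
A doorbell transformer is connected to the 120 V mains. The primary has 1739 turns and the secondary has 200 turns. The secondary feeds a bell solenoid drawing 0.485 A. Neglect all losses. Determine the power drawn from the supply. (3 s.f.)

P ≈ 6.69 W

I_p = I_s × N_s/N_p = 0.485 × 200/1739 = 0.055779 A.
P = V_p I_p = 120 × 0.055779 = 6.69 W.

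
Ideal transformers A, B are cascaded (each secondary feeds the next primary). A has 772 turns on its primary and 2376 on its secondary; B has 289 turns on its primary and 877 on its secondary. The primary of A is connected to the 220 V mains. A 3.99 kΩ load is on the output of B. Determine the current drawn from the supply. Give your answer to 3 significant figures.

After A: V = 220.00 × 2376/772 = 677.10 V.
After B: V = 677.10 × 877/289 = 2054.7 V.
I_load = 2054.7/3990 = 0.51497 A, so P_out = 2054.7 × 0.51497 = 1058.1 W.
All ideal ⇒ P_in = P_out, so I_supply = 1058.1/220 = 4.81 A.

I_supply ≈ 4.81 A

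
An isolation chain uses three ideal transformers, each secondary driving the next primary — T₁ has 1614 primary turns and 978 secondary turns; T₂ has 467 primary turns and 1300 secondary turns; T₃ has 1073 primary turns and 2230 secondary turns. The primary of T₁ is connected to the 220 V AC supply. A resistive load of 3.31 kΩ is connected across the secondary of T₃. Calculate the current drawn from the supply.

Secondary of T₁: V = 220.00 × 978/1614 = 133.31 V.
Secondary of T₂: V = 133.31 × 1300/467 = 371.09 V.
Secondary of T₃: V = 371.09 × 2230/1073 = 771.24 V.
I_load = 771.24/3310 = 0.23300 A, so P_out = 771.24 × 0.23300 = 179.70 W.
All ideal ⇒ P_in = P_out, so I_supply = 179.70/220 = 0.817 A.

I_supply ≈ 0.817 A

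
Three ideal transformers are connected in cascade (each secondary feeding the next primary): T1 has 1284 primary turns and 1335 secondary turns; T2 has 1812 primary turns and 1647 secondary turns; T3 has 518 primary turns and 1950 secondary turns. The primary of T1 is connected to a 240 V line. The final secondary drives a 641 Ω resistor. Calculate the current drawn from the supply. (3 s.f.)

I_supply ≈ 4.74 A

Secondary of T1: V = 240.00 × 1335/1284 = 249.53 V.
Secondary of T2: V = 249.53 × 1647/1812 = 226.81 V.
Secondary of T3: V = 226.81 × 1950/518 = 853.82 V.
I_load = 853.82/641 = 1.3320 A, so P_out = 853.82 × 1.3320 = 1137.3 W.
All ideal ⇒ P_in = P_out, so I_supply = 1137.3/240 = 4.74 A.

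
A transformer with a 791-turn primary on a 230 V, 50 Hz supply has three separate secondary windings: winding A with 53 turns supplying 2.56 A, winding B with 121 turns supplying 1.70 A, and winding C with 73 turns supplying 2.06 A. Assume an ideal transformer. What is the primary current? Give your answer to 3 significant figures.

I_p ≈ 0.622 A

V_A = 230 × 53/791 = 15.411 V; V_B = 230 × 121/791 = 35.183 V; V_C = 230 × 73/791 = 21.226 V.
P_out = V_A I_A + V_B I_B + V_C I_C = 15.411×2.56 + 35.183×1.70 + 21.226×2.06 = 39.452 + 59.812 + 43.726 = 142.99 W.
Ideal ⇒ P_in = P_out, so I_p = P_out/V_p = 142.99/230 = 0.622 A.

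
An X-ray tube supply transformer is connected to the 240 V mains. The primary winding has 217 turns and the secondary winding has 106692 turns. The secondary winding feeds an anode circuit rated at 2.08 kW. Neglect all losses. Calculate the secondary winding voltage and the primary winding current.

V_s ≈ 118000 V, I_p ≈ 8.67 A

V_s = V_p × N_s/N_p = 240 × 106692/217 = 118000 V.
I_s = P/V_s = 2080/118000 = 0.017627 A.
I_p = I_s × N_s/N_p = 0.017627 × 106692/217 = 8.67 A.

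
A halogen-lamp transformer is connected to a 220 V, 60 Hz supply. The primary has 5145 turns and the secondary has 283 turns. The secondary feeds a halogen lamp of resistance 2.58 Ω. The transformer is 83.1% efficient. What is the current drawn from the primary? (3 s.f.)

V_s = 220 × 283/5145 = 12.101 V.
I_s = V_s/R = 12.101/2.58 = 4.6903 A.
P_out = V_s I_s = 12.101 × 4.6903 = 56.758 W.
P_in = P_out/η = 56.758/0.831 = 68.301 W.
I_p = P_in/V_p = 68.301/220 = 0.310 A.

I_p ≈ 0.310 A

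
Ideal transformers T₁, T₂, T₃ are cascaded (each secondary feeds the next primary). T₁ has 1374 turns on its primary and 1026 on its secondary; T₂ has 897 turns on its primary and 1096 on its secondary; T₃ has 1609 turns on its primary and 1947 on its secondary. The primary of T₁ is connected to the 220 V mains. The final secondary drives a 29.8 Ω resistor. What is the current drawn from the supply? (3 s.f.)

I_supply ≈ 9.00 A

After T₁: V = 220.00 × 1026/1374 = 164.28 V.
After T₂: V = 164.28 × 1096/897 = 200.72 V.
After T₃: V = 200.72 × 1947/1609 = 242.89 V.
I_load = 242.89/29.8 = 8.1507 A, so P_out = 242.89 × 8.1507 = 1979.7 W.
All ideal ⇒ P_in = P_out, so I_supply = 1979.7/220 = 9.00 A.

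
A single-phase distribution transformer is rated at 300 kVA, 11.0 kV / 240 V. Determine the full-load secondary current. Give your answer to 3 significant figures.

I_s = S/V_s = 300000/240 = 1250 A.

I_s ≈ 1250 A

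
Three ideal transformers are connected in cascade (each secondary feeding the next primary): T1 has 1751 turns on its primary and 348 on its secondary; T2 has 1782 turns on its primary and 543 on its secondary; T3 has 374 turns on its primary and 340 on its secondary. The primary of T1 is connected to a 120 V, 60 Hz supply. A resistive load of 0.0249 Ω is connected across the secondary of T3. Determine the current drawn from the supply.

Secondary of T1: V = 120.00 × 348/1751 = 23.849 V.
Secondary of T2: V = 23.849 × 543/1782 = 7.2672 V.
Secondary of T3: V = 7.2672 × 340/374 = 6.6065 V.
I_load = 6.6065/0.0249 = 265.32 A, so P_out = 6.6065 × 265.32 = 1752.9 W.
All ideal ⇒ P_in = P_out, so I_supply = 1752.9/120 = 14.6 A.

I_supply ≈ 14.6 A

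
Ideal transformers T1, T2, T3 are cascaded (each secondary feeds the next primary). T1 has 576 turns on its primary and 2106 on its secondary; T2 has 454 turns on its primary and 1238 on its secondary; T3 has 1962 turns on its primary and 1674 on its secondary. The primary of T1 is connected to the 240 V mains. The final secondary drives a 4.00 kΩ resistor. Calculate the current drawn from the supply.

After T1: V = 240.00 × 2106/576 = 877.50 V.
After T2: V = 877.50 × 1238/454 = 2392.8 V.
After T3: V = 2392.8 × 1674/1962 = 2041.6 V.
I_load = 2041.6/4000 = 0.51040 A, so P_out = 2041.6 × 0.51040 = 1042.0 W.
All ideal ⇒ P_in = P_out, so I_supply = 1042.0/240 = 4.34 A.

I_supply ≈ 4.34 A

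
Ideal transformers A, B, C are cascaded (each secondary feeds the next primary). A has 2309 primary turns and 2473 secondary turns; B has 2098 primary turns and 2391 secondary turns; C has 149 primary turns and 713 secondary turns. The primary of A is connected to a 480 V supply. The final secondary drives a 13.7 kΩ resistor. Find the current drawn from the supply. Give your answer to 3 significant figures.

Secondary of A: V = 480.00 × 2473/2309 = 514.09 V.
Secondary of B: V = 514.09 × 2391/2098 = 585.89 V.
Secondary of C: V = 585.89 × 713/149 = 2803.6 V.
I_load = 2803.6/13700 = 0.20464 A, so P_out = 2803.6 × 0.20464 = 573.74 W.
All ideal ⇒ P_in = P_out, so I_supply = 573.74/480 = 1.20 A.

I_supply ≈ 1.20 A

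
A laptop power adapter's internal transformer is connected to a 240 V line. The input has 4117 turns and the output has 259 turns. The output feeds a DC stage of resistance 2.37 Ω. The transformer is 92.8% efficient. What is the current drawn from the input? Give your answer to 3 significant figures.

I_in ≈ 0.432 A

V_out = 240 × 259/4117 = 15.098 V.
I_out = V_out/R = 15.098/2.37 = 6.3706 A.
P_out = V_out I_out = 15.098 × 6.3706 = 96.186 W.
P_in = P_out/η = 96.186/0.928 = 103.65 W.
I_in = P_in/V_in = 103.65/240 = 0.432 A.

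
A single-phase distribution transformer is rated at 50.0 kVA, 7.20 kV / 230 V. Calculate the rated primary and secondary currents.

I_p = S/V_p = 50000/7200 = 6.94 A.
I_s = S/V_s = 50000/230 = 217 A.

I_p ≈ 6.94 A, I_s ≈ 217 A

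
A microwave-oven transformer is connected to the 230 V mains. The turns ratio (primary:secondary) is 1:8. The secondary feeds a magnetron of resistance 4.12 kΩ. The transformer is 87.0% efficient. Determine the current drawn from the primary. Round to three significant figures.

I_p ≈ 4.11 A

V_s = 230 × 8/1 = 1840.0 V.
I_s = V_s/R = 1840.0/4120 = 0.44660 A.
P_out = V_s I_s = 1840.0 × 0.44660 = 821.75 W.
P_in = P_out/η = 821.75/0.870 = 944.54 W.
I_p = P_in/V_p = 944.54/230 = 4.11 A.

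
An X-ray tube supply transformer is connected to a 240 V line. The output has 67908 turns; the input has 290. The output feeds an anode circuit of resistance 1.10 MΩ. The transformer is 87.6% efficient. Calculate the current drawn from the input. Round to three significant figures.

I_in ≈ 13.7 A

V_out = 240 × 67908/290 = 56200 V.
I_out = V_out/R = 56200/(1.10×10^6) = 0.051091 A.
P_out = V_out I_out = 56200 × 0.051091 = 2871.3 W.
P_in = P_out/η = 2871.3/0.876 = 3277.7 W.
I_in = P_in/V_in = 3277.7/240 = 13.7 A.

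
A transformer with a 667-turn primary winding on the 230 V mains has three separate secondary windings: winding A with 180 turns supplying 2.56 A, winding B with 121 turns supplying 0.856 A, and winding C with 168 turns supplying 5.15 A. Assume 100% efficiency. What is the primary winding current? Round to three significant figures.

V_A = 230 × 180/667 = 62.069 V; V_B = 230 × 121/667 = 41.724 V; V_C = 230 × 168/667 = 57.931 V.
P_out = V_A I_A + V_B I_B + V_C I_C = 62.069×2.56 + 41.724×0.856 + 57.931×5.15 = 158.90 + 35.716 + 298.34 = 492.96 W.
Ideal ⇒ P_in = P_out, so I_p = P_out/V_p = 492.96/230 = 2.14 A.

I_p ≈ 2.14 A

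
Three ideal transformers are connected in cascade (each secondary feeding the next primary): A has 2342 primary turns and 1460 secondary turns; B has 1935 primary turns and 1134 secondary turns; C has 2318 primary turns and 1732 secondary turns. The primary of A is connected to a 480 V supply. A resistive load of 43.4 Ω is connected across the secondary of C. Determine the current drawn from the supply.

After A: V = 480.00 × 1460/2342 = 299.23 V.
After B: V = 299.23 × 1134/1935 = 175.36 V.
After C: V = 175.36 × 1732/2318 = 131.03 V.
I_load = 131.03/43.4 = 3.0191 A, so P_out = 131.03 × 3.0191 = 395.60 W.
All ideal ⇒ P_in = P_out, so I_supply = 395.60/480 = 0.824 A.

I_supply ≈ 0.824 A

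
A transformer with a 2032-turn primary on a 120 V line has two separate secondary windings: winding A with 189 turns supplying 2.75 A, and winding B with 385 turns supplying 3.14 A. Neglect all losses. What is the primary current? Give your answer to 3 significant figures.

I_p ≈ 0.851 A

V_A = 120 × 189/2032 = 11.161 V; V_B = 120 × 385/2032 = 22.736 V.
P_out = V_A I_A + V_B I_B = 11.161×2.75 + 22.736×3.14 = 30.694 + 71.392 = 102.09 W.
Ideal ⇒ P_in = P_out, so I_p = P_out/V_p = 102.09/120 = 0.851 A.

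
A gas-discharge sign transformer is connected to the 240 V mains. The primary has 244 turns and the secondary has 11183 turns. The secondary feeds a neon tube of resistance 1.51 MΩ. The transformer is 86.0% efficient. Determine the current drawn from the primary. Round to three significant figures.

V_s = 240 × 11183/244 = 11000 V.
I_s = V_s/R = 11000/(1.51×10^6) = 0.0072846 A.
P_out = V_s I_s = 11000 × 0.0072846 = 80.128 W.
P_in = P_out/η = 80.128/0.860 = 93.172 W.
I_p = P_in/V_p = 93.172/240 = 0.388 A.

I_p ≈ 0.388 A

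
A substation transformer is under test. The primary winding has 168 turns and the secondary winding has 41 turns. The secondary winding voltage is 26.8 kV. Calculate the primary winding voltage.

V_p ≈ 110000 V

V_p/V_s = N_p/N_s, so V_p = 26800 × 168/41 = 110000 V.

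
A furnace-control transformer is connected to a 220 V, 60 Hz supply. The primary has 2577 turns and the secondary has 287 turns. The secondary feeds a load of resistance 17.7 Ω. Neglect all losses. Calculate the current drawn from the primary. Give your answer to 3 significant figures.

I_p ≈ 0.154 A

V_s = V_p × N_s/N_p = 220 × 287/2577 = 24.501 V.
I_s = V_s/R = 24.501/17.7 = 1.3843 A.
For an ideal transformer I_p N_p = I_s N_s, so I_p = 1.3843 × 287/2577 = 0.154 A.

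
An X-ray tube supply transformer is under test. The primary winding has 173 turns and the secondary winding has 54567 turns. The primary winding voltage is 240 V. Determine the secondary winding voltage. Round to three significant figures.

V_s/V_p = N_s/N_p, so V_s = 240 × 54567/173 = 75700 V.

V_s ≈ 75700 V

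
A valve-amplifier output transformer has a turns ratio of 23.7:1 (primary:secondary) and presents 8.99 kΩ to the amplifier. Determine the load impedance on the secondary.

Z_s ≈ 16.0 Ω

Z_s = Z_p/(N_p/N_s)² = 8990/23.7² = 16.0 Ω.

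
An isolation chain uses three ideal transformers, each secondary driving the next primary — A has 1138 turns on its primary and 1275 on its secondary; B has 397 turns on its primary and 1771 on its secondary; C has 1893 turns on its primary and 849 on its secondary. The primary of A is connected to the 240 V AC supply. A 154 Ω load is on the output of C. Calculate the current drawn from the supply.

I_supply ≈ 7.83 A

Secondary of A: V = 240.00 × 1275/1138 = 268.89 V.
Secondary of B: V = 268.89 × 1771/397 = 1199.5 V.
Secondary of C: V = 1199.5 × 849/1893 = 537.98 V.
I_load = 537.98/154 = 3.4934 A, so P_out = 537.98 × 3.4934 = 1879.4 W.
All ideal ⇒ P_in = P_out, so I_supply = 1879.4/240 = 7.83 A.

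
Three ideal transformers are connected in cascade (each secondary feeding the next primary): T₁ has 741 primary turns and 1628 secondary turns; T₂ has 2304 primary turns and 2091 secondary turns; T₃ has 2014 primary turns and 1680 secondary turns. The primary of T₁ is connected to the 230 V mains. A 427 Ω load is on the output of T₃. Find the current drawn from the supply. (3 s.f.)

Secondary of T₁: V = 230.00 × 1628/741 = 505.32 V.
Secondary of T₂: V = 505.32 × 2091/2304 = 458.60 V.
Secondary of T₃: V = 458.60 × 1680/2014 = 382.55 V.
I_load = 382.55/427 = 0.89590 A, so P_out = 382.55 × 0.89590 = 342.72 W.
All ideal ⇒ P_in = P_out, so I_supply = 342.72/230 = 1.49 A.

I_supply ≈ 1.49 A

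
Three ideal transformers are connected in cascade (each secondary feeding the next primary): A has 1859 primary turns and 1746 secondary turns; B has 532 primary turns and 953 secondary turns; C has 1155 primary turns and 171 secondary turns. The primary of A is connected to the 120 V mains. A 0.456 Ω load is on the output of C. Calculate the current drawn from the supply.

I_supply ≈ 16.3 A

After A: V = 120.00 × 1746/1859 = 112.71 V.
After B: V = 112.71 × 953/532 = 201.90 V.
After C: V = 201.90 × 171/1155 = 29.891 V.
I_load = 29.891/0.456 = 65.551 A, so P_out = 29.891 × 65.551 = 1959.4 W.
All ideal ⇒ P_in = P_out, so I_supply = 1959.4/120 = 16.3 A.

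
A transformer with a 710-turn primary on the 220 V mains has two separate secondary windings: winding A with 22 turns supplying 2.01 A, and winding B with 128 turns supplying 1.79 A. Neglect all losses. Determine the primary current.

I_p ≈ 0.385 A

V_A = 220 × 22/710 = 6.8169 V; V_B = 220 × 128/710 = 39.662 V.
P_out = V_A I_A + V_B I_B = 6.8169×2.01 + 39.662×1.79 = 13.702 + 70.995 = 84.697 W.
Ideal ⇒ P_in = P_out, so I_p = P_out/V_p = 84.697/220 = 0.385 A.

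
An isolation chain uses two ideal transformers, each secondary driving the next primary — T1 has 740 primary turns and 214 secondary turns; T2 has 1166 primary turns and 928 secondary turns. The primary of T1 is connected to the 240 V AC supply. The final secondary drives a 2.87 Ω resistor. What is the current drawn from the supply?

After T1: V = 240.00 × 214/740 = 69.405 V.
After T2: V = 69.405 × 928/1166 = 55.239 V.
I_load = 55.239/2.87 = 19.247 A, so P_out = 55.239 × 19.247 = 1063.2 W.
All ideal ⇒ P_in = P_out, so I_supply = 1063.2/240 = 4.43 A.

I_supply ≈ 4.43 A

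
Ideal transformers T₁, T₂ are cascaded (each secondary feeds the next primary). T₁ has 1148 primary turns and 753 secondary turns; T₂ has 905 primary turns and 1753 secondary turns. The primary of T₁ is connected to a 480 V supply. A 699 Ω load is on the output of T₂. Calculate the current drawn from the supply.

Secondary of T₁: V = 480.00 × 753/1148 = 314.84 V.
Secondary of T₂: V = 314.84 × 1753/905 = 609.86 V.
I_load = 609.86/699 = 0.87247 A, so P_out = 609.86 × 0.87247 = 532.08 W.
All ideal ⇒ P_in = P_out, so I_supply = 532.08/480 = 1.11 A.

I_supply ≈ 1.11 A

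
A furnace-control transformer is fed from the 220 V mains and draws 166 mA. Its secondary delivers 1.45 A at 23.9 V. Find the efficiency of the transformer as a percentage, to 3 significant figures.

η ≈ 94.9%

P_in = 220 × 0.166 = 36.5200 W.
P_out = 23.9 × 1.45 = 34.6550 W.
η = P_out/P_in = 34.6550/36.5200 = 0.949.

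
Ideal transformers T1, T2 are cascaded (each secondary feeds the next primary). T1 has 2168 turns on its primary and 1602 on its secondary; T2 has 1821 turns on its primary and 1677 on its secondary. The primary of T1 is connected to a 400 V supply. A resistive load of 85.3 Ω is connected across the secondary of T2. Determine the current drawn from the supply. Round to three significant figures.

I_supply ≈ 2.17 A

Secondary of T1: V = 400.00 × 1602/2168 = 295.57 V.
Secondary of T2: V = 295.57 × 1677/1821 = 272.20 V.
I_load = 272.20/85.3 = 3.1911 A, so P_out = 272.20 × 3.1911 = 868.61 W.
All ideal ⇒ P_in = P_out, so I_supply = 868.61/400 = 2.17 A.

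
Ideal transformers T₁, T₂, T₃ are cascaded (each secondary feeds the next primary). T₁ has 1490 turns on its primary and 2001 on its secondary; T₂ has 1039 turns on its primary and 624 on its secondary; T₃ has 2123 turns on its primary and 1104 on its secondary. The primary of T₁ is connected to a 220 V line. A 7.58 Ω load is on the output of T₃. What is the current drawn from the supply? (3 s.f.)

I_supply ≈ 5.11 A

After T₁: V = 220.00 × 2001/1490 = 295.45 V.
After T₂: V = 295.45 × 624/1039 = 177.44 V.
After T₃: V = 177.44 × 1104/2123 = 92.272 V.
I_load = 92.272/7.58 = 12.173 A, so P_out = 92.272 × 12.173 = 1123.2 W.
All ideal ⇒ P_in = P_out, so I_supply = 1123.2/220 = 5.11 A.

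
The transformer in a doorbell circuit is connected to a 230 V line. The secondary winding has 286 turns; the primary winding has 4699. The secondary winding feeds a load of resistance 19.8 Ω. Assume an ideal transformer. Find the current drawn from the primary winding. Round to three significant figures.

V_s = V_p × N_s/N_p = 230 × 286/4699 = 13.999 V.
I_s = V_s/R = 13.999/19.8 = 0.70701 A.
For an ideal transformer I_p N_p = I_s N_s, so I_p = 0.70701 × 286/4699 = 0.0430 A.

I_p ≈ 0.0430 A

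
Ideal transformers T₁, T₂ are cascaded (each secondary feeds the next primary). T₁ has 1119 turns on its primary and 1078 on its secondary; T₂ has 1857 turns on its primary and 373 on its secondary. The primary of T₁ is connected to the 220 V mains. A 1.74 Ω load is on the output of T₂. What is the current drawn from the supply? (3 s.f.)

After T₁: V = 220.00 × 1078/1119 = 211.94 V.
After T₂: V = 211.94 × 373/1857 = 42.570 V.
I_load = 42.570/1.74 = 24.466 A, so P_out = 42.570 × 24.466 = 1041.5 W.
All ideal ⇒ P_in = P_out, so I_supply = 1041.5/220 = 4.73 A.

I_supply ≈ 4.73 A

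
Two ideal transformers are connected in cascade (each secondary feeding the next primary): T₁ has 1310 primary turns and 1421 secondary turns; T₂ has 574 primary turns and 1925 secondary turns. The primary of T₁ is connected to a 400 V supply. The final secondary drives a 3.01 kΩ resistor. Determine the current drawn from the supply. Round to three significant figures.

After T₁: V = 400.00 × 1421/1310 = 433.89 V.
After T₂: V = 433.89 × 1925/574 = 1455.1 V.
I_load = 1455.1/3010 = 0.48343 A, so P_out = 1455.1 × 0.48343 = 703.46 W.
All ideal ⇒ P_in = P_out, so I_supply = 703.46/400 = 1.76 A.

I_supply ≈ 1.76 A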